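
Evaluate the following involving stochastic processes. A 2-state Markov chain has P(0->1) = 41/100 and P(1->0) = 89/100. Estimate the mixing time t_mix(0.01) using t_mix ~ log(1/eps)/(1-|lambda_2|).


lambda_2 = |1 - p01 - p10| = |1 - 0.4100 - 0.8900| = 0.3000
t_mix ~ log(1/eps)/(1 - |lambda_2|)
= log(100)/(1 - 0.3000) = 4.6052/0.7000
= 6.5788

6.5788


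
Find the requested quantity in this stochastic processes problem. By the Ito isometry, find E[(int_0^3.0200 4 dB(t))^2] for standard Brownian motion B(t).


By Ito isometry: E[(int f dB)^2] = int f^2 dt
= 4^2 * 3.0200
= 16 * 3.0200 = 48.3200

48.3200


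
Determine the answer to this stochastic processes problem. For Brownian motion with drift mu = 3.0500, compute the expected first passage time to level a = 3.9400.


Expected first passage time = a/mu
= 3.9400/3.0500
= 1.2918

1.2918


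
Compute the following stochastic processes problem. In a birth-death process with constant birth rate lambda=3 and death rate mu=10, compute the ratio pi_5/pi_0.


For birth-death process, pi_n/pi_0 = (lambda/mu)^n
= (3/10)^5
= 0.0024

0.0024


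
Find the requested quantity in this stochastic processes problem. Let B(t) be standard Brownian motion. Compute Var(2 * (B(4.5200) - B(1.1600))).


Var(alpha*(B(t)-B(s))) = alpha^2 * (t-s)
= 2^2 * (4.5200 - 1.1600)
= 4 * 3.3600
= 13.4400

13.4400


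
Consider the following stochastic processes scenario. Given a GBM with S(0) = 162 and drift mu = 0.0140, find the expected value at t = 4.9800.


E[S(t)] = S(0) * exp(mu * t)
= 162 * exp(0.0140 * 4.9800)
= 162 * 1.0722
= 173.6977

173.6977


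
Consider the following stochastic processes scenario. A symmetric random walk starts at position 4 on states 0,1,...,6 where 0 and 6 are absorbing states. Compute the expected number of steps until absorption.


For symmetric RW on 0,...,N with absorbing barriers, E(i) = i*(N-i)
E(4) = 4 * 2 = 8

8


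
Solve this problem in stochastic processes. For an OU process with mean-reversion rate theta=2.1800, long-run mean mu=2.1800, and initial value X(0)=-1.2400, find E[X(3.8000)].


E[X(t)] = mu + (X(0) - mu)*exp(-theta*t)
= 2.1800 + (-1.2400 - 2.1800)*exp(-2.1800*3.8000)
= 2.1800 + -3.4200 * 2.5253e-04
= 2.1791

2.1791


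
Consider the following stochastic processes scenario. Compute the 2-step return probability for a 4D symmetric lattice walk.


P(return in 2 steps) = P(reverse first step) = 1/(2d)
= 1/8
= 0.1250

0.1250


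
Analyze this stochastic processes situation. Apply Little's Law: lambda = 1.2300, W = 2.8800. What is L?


Little's Law: L = lambda * W
= 1.2300 * 2.8800
= 3.5424

3.5424


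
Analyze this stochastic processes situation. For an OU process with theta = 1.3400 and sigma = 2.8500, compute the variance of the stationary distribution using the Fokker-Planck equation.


Stationary variance = sigma^2 / (2*theta)
= 2.8500^2 / (2*1.3400)
= 8.1225 / 2.6800
= 3.0308

3.0308


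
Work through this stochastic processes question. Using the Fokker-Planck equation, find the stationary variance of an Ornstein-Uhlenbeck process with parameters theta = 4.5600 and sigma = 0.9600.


Stationary variance = sigma^2 / (2*theta)
= 0.9600^2 / (2*4.5600)
= 0.9216 / 9.1200
= 0.1011

0.1011


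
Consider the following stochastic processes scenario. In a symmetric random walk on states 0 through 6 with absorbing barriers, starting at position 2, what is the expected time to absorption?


For symmetric RW on 0,...,N with absorbing barriers, E(i) = i*(N-i)
E(2) = 2 * 4 = 8

8


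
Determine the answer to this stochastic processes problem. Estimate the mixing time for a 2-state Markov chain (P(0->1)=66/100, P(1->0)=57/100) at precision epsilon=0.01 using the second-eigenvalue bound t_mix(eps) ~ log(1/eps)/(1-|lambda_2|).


lambda_2 = |1 - p01 - p10| = |1 - 0.6600 - 0.5700| = 0.2300
t_mix ~ log(1/eps)/(1 - |lambda_2|)
= log(100)/(1 - 0.2300) = 4.6052/0.7700
= 5.9807

5.9807


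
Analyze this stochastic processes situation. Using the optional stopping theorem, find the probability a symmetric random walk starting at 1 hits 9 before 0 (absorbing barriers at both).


By optional stopping theorem: E(M at tau) = M(0) = 1
P(hit 9)*9 + P(hit 0)*0 = 1
P(hit 9) = (1 - 0)/(9 - 0) = 1/9 = 0.1111

0.1111


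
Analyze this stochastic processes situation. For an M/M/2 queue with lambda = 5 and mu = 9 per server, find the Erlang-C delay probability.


a = lambda/mu = 0.5556
rho = a/c = 0.2778
Erlang-C formula applied:
C(c,a) = 0.1208

0.1208


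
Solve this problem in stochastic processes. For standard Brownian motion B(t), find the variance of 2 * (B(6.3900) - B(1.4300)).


Var(alpha*(B(t)-B(s))) = alpha^2 * (t-s)
= 2^2 * (6.3900 - 1.4300)
= 4 * 4.9600
= 19.8400

19.8400


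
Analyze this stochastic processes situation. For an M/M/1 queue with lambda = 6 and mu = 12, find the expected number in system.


rho = 6/12 = 0.5000
L = rho/(1-rho)
= 0.5000/0.5000
= 1.0000

1.0000


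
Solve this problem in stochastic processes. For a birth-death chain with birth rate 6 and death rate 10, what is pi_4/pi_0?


For birth-death process, pi_n/pi_0 = (lambda/mu)^n
= (6/10)^4
= 0.1296

0.1296


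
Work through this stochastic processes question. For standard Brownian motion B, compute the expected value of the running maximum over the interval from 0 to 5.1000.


E(max B(s)) = sqrt(2t/pi)
= sqrt(2*5.1000/pi)
= sqrt(3.2468)
= 1.8019

1.8019


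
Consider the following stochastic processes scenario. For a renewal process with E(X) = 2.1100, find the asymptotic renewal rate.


Long-run renewal rate = 1/E(X)
= 1/2.1100
= 0.4739

0.4739


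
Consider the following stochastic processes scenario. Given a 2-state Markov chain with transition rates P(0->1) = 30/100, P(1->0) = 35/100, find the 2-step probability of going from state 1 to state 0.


Computing P^2 by matrix multiplication.
P = [[0.7000, 0.3000], [0.3500, 0.6500]]
After raising P to the power 2:
P^2(1,0) = 0.4725

0.4725


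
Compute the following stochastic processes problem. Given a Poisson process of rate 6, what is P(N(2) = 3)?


P(N(t)=k) = (lambda*t)^k * exp(-lambda*t) / k!
lambda*t = 12
= 12^3 * exp(-12) / 3!
= 1728 * 6.1442e-06 / 6
= 0.0018

0.0018


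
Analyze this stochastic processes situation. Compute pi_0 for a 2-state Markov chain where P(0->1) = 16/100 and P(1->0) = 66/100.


Stationary distribution: pi_0 = p10/(p01+p10), pi_1 = p01/(p01+p10)
p01 = 0.1600, p10 = 0.6600
pi_0 = 0.8049

0.8049


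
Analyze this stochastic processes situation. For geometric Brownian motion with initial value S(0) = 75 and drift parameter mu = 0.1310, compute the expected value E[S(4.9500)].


E[S(t)] = S(0) * exp(mu * t)
= 75 * exp(0.1310 * 4.9500)
= 75 * 1.9126
= 143.4431

143.4431


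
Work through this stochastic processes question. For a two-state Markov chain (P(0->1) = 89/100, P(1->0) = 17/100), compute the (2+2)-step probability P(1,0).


P^4 = P^2 * P^2
Computing via matrix multiplication of the transition matrix.
Entry (1,0) of P^4 = 0.1604

0.1604


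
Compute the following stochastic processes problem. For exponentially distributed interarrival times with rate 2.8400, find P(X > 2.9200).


P(X > t) = exp(-lambda * t)
= exp(-2.8400 * 2.9200)
= exp(-8.2928) = 2.5031e-04

2.5031e-04


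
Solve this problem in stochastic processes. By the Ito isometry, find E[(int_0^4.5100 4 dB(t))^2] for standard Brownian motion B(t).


By Ito isometry: E[(int f dB)^2] = int f^2 dt
= 4^2 * 4.5100
= 16 * 4.5100 = 72.1600

72.1600


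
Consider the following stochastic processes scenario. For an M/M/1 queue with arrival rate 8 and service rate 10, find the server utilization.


rho = lambda/mu
= 8/10
= 0.8000

0.8000


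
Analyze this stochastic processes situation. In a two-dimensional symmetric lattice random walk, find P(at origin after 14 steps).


P = C(14,7)^2 / 4^14
= 3432^2 / 268435456
= 11778624 / 268435456
= 0.0439

0.0439


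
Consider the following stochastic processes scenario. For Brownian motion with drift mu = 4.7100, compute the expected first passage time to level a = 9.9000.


Expected first passage time = a/mu
= 9.9000/4.7100
= 2.1019

2.1019


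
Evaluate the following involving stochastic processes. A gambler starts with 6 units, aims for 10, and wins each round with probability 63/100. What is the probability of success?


Gambler's ruin formula:
r = q/p = 0.3700/0.6300 = 0.5873
P(win) = (1 - r^i)/(1 - r^N)
= (1 - 0.5873^6)/(1 - 0.5873^10)
= 0.9637

0.9637


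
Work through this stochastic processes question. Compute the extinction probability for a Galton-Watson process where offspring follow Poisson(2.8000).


Since mu = 2.8000 > 1, extinction prob q < 1.
Solve s = exp(mu*(s-1)) iteratively.
q = 0.0750

0.0750


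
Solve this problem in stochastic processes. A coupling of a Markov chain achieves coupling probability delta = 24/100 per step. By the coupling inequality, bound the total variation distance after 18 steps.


TV distance bound <= (1-delta)^n
= (1 - 0.2400)^18
= 0.7600^18
= 0.0072

0.0072


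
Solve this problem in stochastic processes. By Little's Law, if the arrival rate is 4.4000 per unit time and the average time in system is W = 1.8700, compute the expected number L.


Little's Law: L = lambda * W
= 4.4000 * 1.8700
= 8.2280

8.2280


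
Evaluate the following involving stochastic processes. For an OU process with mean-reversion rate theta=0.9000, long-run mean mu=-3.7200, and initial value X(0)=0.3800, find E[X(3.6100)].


E[X(t)] = mu + (X(0) - mu)*exp(-theta*t)
= -3.7200 + (0.3800 - -3.7200)*exp(-0.9000*3.6100)
= -3.7200 + 4.1000 * 0.0388
= -3.5609

-3.5609


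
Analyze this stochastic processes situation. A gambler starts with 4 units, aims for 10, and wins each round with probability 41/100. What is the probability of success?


Gambler's ruin formula:
r = q/p = 0.5900/0.4100 = 1.4390
P(win) = (1 - r^i)/(1 - r^N)
= (1 - 1.4390^4)/(1 - 1.4390^10)
= 0.0887

0.0887


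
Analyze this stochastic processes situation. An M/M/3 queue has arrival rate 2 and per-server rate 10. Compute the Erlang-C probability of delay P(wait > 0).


a = lambda/mu = 0.2000
rho = a/c = 0.0667
Erlang-C formula applied:
C(c,a) = 0.0012

0.0012


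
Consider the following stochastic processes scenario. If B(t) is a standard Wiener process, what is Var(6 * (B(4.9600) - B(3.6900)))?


Var(alpha*(B(t)-B(s))) = alpha^2 * (t-s)
= 6^2 * (4.9600 - 3.6900)
= 36 * 1.2700
= 45.7200

45.7200


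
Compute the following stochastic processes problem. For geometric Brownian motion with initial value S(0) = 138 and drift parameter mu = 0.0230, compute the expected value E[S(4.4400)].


E[S(t)] = S(0) * exp(mu * t)
= 138 * exp(0.0230 * 4.4400)
= 138 * 1.1075
= 152.8373

152.8373


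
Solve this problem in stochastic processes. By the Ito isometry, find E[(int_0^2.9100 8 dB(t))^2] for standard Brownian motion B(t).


By Ito isometry: E[(int f dB)^2] = int f^2 dt
= 8^2 * 2.9100
= 64 * 2.9100 = 186.2400

186.2400


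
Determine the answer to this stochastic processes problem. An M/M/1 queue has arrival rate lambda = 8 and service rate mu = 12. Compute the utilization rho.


rho = lambda/mu
= 8/12
= 0.6667

0.6667


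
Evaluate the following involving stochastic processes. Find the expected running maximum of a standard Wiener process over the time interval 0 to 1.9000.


E(max B(s)) = sqrt(2t/pi)
= sqrt(2*1.9000/pi)
= sqrt(1.2096)
= 1.0998

1.0998


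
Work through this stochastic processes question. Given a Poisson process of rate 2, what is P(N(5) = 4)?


P(N(t)=k) = (lambda*t)^k * exp(-lambda*t) / k!
lambda*t = 10
= 10^4 * exp(-10) / 4!
= 10000 * 4.5400e-05 / 24
= 0.0189

0.0189


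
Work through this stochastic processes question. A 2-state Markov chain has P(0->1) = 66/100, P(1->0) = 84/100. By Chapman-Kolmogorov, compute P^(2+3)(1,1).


P^5 = P^2 * P^3
Computing via matrix multiplication of the transition matrix.
Entry (1,1) of P^5 = 0.4225

0.4225


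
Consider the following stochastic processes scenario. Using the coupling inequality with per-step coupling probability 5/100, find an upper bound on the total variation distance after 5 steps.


TV distance bound <= (1-delta)^n
= (1 - 0.0500)^5
= 0.9500^5
= 0.7738

0.7738


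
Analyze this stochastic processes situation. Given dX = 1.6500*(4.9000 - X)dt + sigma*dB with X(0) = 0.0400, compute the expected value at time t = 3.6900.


E[X(t)] = mu + (X(0) - mu)*exp(-theta*t)
= 4.9000 + (0.0400 - 4.9000)*exp(-1.6500*3.6900)
= 4.9000 + -4.8600 * 0.0023
= 4.8890

4.8890


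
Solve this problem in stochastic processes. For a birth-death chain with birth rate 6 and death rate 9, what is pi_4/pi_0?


For birth-death process, pi_n/pi_0 = (lambda/mu)^n
= (6/9)^4
= 0.1975

0.1975


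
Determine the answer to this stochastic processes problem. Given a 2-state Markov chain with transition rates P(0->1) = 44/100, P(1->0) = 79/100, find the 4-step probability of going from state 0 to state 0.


Computing P^4 by matrix multiplication.
P = [[0.5600, 0.4400], [0.7900, 0.2100]]
After raising P to the power 4:
P^4(0,0) = 0.6433

0.6433


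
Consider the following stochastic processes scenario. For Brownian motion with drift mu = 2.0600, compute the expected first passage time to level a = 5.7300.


Expected first passage time = a/mu
= 5.7300/2.0600
= 2.7816

2.7816


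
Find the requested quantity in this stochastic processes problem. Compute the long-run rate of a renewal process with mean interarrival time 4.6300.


Long-run renewal rate = 1/E(X)
= 1/4.6300
= 0.2160

0.2160


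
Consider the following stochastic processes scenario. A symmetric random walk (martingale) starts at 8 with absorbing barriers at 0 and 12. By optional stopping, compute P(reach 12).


By optional stopping theorem: E(M at tau) = M(0) = 8
P(hit 12)*12 + P(hit 0)*0 = 8
P(hit 12) = (8 - 0)/(12 - 0) = 2/3 = 0.6667

0.6667


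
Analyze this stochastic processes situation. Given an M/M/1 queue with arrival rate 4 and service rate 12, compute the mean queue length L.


rho = 4/12 = 0.3333
L = rho/(1-rho)
= 0.3333/0.6667
= 0.5000

0.5000


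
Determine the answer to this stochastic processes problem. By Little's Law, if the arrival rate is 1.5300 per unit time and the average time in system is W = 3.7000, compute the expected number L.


Little's Law: L = lambda * W
= 1.5300 * 3.7000
= 5.6610

5.6610


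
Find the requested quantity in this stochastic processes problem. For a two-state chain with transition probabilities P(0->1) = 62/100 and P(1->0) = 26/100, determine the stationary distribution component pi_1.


Stationary distribution: pi_0 = p10/(p01+p10), pi_1 = p01/(p01+p10)
p01 = 0.6200, p10 = 0.2600
pi_1 = 0.7045

0.7045


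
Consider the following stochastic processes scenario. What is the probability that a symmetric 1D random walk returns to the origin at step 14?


P(S(14) = 0) = C(14,7) / 4^7
= 3432 / 16384
= 0.2095

0.2095


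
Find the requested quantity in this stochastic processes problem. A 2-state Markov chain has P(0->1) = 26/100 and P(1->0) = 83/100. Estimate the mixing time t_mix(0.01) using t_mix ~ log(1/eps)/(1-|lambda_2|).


lambda_2 = |1 - p01 - p10| = |1 - 0.2600 - 0.8300| = 0.0900
t_mix ~ log(1/eps)/(1 - |lambda_2|)
= log(100)/(1 - 0.0900) = 4.6052/0.9100
= 5.0606

5.0606


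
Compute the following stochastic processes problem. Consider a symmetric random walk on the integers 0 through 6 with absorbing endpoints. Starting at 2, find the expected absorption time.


For symmetric RW on 0,...,N with absorbing barriers, E(i) = i*(N-i)
E(2) = 2 * 4 = 8

8


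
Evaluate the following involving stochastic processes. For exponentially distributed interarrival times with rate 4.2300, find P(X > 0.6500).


P(X > t) = exp(-lambda * t)
= exp(-4.2300 * 0.6500)
= exp(-2.7495) = 0.0640

0.0640


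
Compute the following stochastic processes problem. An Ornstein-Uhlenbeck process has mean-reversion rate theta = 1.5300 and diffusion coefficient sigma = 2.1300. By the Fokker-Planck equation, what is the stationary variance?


Stationary variance = sigma^2 / (2*theta)
= 2.1300^2 / (2*1.5300)
= 4.5369 / 3.0600
= 1.4826

1.4826


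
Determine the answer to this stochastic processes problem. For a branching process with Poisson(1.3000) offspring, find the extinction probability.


Since mu = 1.3000 > 1, extinction prob q < 1.
Solve s = exp(mu*(s-1)) iteratively.
q = 0.5770

0.5770


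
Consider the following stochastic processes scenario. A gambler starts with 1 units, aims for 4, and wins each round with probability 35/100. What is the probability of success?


Gambler's ruin formula:
r = q/p = 0.6500/0.3500 = 1.8571
P(win) = (1 - r^i)/(1 - r^N)
= (1 - 1.8571^1)/(1 - 1.8571^4)
= 0.0787

0.0787


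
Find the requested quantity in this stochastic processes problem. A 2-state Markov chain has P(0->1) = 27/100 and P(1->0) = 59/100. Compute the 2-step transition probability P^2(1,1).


Computing P^2 by matrix multiplication.
P = [[0.7300, 0.2700], [0.5900, 0.4100]]
After raising P to the power 2:
P^2(1,1) = 0.3274

0.3274


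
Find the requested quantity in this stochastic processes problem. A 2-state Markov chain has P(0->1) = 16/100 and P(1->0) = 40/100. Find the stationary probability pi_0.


Stationary distribution: pi_0 = p10/(p01+p10), pi_1 = p01/(p01+p10)
p01 = 0.1600, p10 = 0.4000
pi_0 = 0.7143

0.7143


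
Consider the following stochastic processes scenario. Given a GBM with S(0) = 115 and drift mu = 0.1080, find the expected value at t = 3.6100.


E[S(t)] = S(0) * exp(mu * t)
= 115 * exp(0.1080 * 3.6100)
= 115 * 1.4768
= 169.8324

169.8324


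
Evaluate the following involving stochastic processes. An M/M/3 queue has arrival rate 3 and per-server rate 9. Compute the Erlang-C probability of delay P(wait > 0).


a = lambda/mu = 0.3333
rho = a/c = 0.1111
Erlang-C formula applied:
C(c,a) = 0.0050

0.0050


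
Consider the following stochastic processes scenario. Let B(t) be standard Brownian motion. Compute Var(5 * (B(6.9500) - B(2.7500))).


Var(alpha*(B(t)-B(s))) = alpha^2 * (t-s)
= 5^2 * (6.9500 - 2.7500)
= 25 * 4.2000
= 105.0000

105.0000


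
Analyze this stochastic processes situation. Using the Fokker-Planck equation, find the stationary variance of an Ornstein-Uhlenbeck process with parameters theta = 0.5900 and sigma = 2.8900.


Stationary variance = sigma^2 / (2*theta)
= 2.8900^2 / (2*0.5900)
= 8.3521 / 1.1800
= 7.0781

7.0781


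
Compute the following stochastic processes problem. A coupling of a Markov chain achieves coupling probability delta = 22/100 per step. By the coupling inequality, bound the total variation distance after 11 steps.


TV distance bound <= (1-delta)^n
= (1 - 0.2200)^11
= 0.7800^11
= 0.0650

0.0650


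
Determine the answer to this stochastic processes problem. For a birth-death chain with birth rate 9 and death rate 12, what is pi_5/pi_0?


For birth-death process, pi_n/pi_0 = (lambda/mu)^n
= (9/12)^5
= 0.2373

0.2373


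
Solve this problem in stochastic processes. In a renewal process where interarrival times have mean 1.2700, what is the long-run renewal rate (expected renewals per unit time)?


Long-run renewal rate = 1/E(X)
= 1/1.2700
= 0.7874

0.7874


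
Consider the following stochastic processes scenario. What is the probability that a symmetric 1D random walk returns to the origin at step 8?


P(S(8) = 0) = C(8,4) / 4^4
= 70 / 256
= 0.2734

0.2734


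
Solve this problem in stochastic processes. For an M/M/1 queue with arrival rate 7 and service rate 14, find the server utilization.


rho = lambda/mu
= 7/14
= 0.5000

0.5000


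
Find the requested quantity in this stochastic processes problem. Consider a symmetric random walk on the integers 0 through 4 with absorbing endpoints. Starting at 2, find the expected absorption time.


For symmetric RW on 0,...,N with absorbing barriers, E(i) = i*(N-i)
E(2) = 2 * 2 = 4

4


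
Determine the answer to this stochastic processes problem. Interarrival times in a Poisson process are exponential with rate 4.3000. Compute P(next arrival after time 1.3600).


P(X > t) = exp(-lambda * t)
= exp(-4.3000 * 1.3600)
= exp(-5.8480) = 0.0029

0.0029


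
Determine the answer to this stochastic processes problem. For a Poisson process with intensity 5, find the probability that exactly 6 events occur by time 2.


P(N(t)=k) = (lambda*t)^k * exp(-lambda*t) / k!
lambda*t = 10
= 10^6 * exp(-10) / 6!
= 1000000 * 4.5400e-05 / 720
= 0.0631

0.0631


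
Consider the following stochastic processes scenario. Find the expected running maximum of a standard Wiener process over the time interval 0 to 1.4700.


E(max B(s)) = sqrt(2t/pi)
= sqrt(2*1.4700/pi)
= sqrt(0.9358)
= 0.9674

0.9674


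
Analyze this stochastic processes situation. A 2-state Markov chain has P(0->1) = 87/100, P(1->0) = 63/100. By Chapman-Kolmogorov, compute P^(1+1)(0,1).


P^2 = P^1 * P^1
Computing via matrix multiplication of the transition matrix.
Entry (0,1) of P^2 = 0.4350

0.4350


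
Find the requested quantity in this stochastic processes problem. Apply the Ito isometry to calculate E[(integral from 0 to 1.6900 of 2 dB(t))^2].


By Ito isometry: E[(int f dB)^2] = int f^2 dt
= 2^2 * 1.6900
= 4 * 1.6900 = 6.7600

6.7600


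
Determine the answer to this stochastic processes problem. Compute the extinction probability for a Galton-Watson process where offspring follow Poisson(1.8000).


Since mu = 1.8000 > 1, extinction prob q < 1.
Solve s = exp(mu*(s-1)) iteratively.
q = 0.2676

0.2676


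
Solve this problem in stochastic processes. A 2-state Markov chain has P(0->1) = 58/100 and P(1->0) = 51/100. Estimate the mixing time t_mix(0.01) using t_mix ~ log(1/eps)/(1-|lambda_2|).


lambda_2 = |1 - p01 - p10| = |1 - 0.5800 - 0.5100| = 0.0900
t_mix ~ log(1/eps)/(1 - |lambda_2|)
= log(100)/(1 - 0.0900) = 4.6052/0.9100
= 5.0606

5.0606


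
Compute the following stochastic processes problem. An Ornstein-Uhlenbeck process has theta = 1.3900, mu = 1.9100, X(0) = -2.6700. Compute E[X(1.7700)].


E[X(t)] = mu + (X(0) - mu)*exp(-theta*t)
= 1.9100 + (-2.6700 - 1.9100)*exp(-1.3900*1.7700)
= 1.9100 + -4.5800 * 0.0854
= 1.5188

1.5188


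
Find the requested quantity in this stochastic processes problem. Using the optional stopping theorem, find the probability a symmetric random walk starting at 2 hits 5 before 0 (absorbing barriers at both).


By optional stopping theorem: E(M at tau) = M(0) = 2
P(hit 5)*5 + P(hit 0)*0 = 2
P(hit 5) = (2 - 0)/(5 - 0) = 2/5 = 0.4000

0.4000


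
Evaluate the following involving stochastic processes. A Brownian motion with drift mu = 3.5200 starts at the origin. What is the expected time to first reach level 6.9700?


Expected first passage time = a/mu
= 6.9700/3.5200
= 1.9801

1.9801


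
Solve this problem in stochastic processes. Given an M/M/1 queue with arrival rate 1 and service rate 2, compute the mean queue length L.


rho = 1/2 = 0.5000
L = rho/(1-rho)
= 0.5000/0.5000
= 1.0000

1.0000


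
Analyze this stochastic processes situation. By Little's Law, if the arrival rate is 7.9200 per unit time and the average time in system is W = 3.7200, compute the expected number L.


Little's Law: L = lambda * W
= 7.9200 * 3.7200
= 29.4624

29.4624


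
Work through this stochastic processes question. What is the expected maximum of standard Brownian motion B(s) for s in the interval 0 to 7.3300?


E(max B(s)) = sqrt(2t/pi)
= sqrt(2*7.3300/pi)
= sqrt(4.6664)
= 2.1602

2.1602


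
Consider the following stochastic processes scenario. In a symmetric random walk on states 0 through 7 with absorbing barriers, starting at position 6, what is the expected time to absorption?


For symmetric RW on 0,...,N with absorbing barriers, E(i) = i*(N-i)
E(6) = 6 * 1 = 6

6


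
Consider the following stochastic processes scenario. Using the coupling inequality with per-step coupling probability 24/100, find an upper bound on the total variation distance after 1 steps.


TV distance bound <= (1-delta)^n
= (1 - 0.2400)^1
= 0.7600^1
= 0.7600

0.7600


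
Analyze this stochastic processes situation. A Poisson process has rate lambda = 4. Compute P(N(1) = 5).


P(N(t)=k) = (lambda*t)^k * exp(-lambda*t) / k!
lambda*t = 4
= 4^5 * exp(-4) / 5!
= 1024 * 0.0183 / 120
= 0.1563

0.1563


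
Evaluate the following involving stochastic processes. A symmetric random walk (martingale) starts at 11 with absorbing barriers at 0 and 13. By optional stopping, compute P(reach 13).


By optional stopping theorem: E(M at tau) = M(0) = 11
P(hit 13)*13 + P(hit 0)*0 = 11
P(hit 13) = (11 - 0)/(13 - 0) = 11/13 = 0.8462

0.8462


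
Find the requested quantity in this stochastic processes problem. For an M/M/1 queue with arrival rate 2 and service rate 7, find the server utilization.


rho = lambda/mu
= 2/7
= 0.2857

0.2857


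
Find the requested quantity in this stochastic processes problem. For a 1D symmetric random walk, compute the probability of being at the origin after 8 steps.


P(S(8) = 0) = C(8,4) / 4^4
= 70 / 256
= 0.2734

0.2734


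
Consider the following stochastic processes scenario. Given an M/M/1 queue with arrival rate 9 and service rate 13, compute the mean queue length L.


rho = 9/13 = 0.6923
L = rho/(1-rho)
= 0.6923/0.3077
= 2.2500

2.2500


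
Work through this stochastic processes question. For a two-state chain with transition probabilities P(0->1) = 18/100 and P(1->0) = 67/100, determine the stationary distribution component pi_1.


Stationary distribution: pi_0 = p10/(p01+p10), pi_1 = p01/(p01+p10)
p01 = 0.1800, p10 = 0.6700
pi_1 = 0.2118

0.2118


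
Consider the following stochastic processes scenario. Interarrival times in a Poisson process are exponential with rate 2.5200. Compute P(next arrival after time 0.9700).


P(X > t) = exp(-lambda * t)
= exp(-2.5200 * 0.9700)
= exp(-2.4444) = 0.0868

0.0868


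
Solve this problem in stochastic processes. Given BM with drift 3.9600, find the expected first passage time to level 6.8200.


Expected first passage time = a/mu
= 6.8200/3.9600
= 1.7222

1.7222


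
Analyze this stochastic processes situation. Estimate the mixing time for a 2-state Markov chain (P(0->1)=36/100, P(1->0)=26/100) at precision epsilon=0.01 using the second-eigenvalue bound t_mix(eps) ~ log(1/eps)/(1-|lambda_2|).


lambda_2 = |1 - p01 - p10| = |1 - 0.3600 - 0.2600| = 0.3800
t_mix ~ log(1/eps)/(1 - |lambda_2|)
= log(100)/(1 - 0.3800) = 4.6052/0.6200
= 7.4277

7.4277


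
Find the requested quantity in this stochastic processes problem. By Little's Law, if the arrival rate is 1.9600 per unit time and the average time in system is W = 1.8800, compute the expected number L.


Little's Law: L = lambda * W
= 1.9600 * 1.8800
= 3.6848

3.6848


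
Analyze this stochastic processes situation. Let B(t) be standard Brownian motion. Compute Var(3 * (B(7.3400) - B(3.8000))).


Var(alpha*(B(t)-B(s))) = alpha^2 * (t-s)
= 3^2 * (7.3400 - 3.8000)
= 9 * 3.5400
= 31.8600

31.8600


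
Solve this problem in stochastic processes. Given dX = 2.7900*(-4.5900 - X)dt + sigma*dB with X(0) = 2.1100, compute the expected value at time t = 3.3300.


E[X(t)] = mu + (X(0) - mu)*exp(-theta*t)
= -4.5900 + (2.1100 - -4.5900)*exp(-2.7900*3.3300)
= -4.5900 + 6.7000 * 9.2278e-05
= -4.5894

-4.5894


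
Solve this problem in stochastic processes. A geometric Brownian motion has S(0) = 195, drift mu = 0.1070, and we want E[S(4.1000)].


E[S(t)] = S(0) * exp(mu * t)
= 195 * exp(0.1070 * 4.1000)
= 195 * 1.5507
= 302.3846

302.3846


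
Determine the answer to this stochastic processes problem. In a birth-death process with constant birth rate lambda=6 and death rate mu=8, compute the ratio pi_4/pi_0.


For birth-death process, pi_n/pi_0 = (lambda/mu)^n
= (6/8)^4
= 0.3164

0.3164


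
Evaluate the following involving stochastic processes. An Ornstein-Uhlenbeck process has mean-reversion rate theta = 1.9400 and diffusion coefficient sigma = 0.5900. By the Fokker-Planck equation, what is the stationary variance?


Stationary variance = sigma^2 / (2*theta)
= 0.5900^2 / (2*1.9400)
= 0.3481 / 3.8800
= 0.0897

0.0897


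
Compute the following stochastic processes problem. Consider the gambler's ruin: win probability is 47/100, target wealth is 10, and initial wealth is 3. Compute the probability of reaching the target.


Gambler's ruin formula:
r = q/p = 0.5300/0.4700 = 1.1277
P(win) = (1 - r^i)/(1 - r^N)
= (1 - 1.1277^3)/(1 - 1.1277^10)
= 0.1867

0.1867


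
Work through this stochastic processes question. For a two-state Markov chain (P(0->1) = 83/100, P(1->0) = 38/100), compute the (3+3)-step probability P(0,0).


P^6 = P^3 * P^3
Computing via matrix multiplication of the transition matrix.
Entry (0,0) of P^6 = 0.3141

0.3141


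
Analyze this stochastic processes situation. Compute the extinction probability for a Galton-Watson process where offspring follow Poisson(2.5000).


Since mu = 2.5000 > 1, extinction prob q < 1.
Solve s = exp(mu*(s-1)) iteratively.
q = 0.1074

0.1074


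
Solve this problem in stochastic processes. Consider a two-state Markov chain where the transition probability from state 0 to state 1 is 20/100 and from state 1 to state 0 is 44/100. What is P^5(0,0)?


Computing P^5 by matrix multiplication.
P = [[0.8000, 0.2000], [0.4400, 0.5600]]
After raising P to the power 5:
P^5(0,0) = 0.6894

0.6894


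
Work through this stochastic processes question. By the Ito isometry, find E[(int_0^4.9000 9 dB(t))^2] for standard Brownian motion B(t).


By Ito isometry: E[(int f dB)^2] = int f^2 dt
= 9^2 * 4.9000
= 81 * 4.9000 = 396.9000

396.9000


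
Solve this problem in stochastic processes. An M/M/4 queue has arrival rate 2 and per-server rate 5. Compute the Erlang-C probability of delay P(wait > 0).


a = lambda/mu = 0.4000
rho = a/c = 0.1000
Erlang-C formula applied:
C(c,a) = 7.9444e-04

7.9444e-04


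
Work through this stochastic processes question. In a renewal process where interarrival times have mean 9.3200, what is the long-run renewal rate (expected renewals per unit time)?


Long-run renewal rate = 1/E(X)
= 1/9.3200
= 0.1073

0.1073


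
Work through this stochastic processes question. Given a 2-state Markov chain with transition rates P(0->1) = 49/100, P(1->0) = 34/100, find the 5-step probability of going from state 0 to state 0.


Computing P^5 by matrix multiplication.
P = [[0.5100, 0.4900], [0.3400, 0.6600]]
After raising P to the power 5:
P^5(0,0) = 0.4097

0.4097


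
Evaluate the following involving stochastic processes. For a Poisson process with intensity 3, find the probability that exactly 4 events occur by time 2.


P(N(t)=k) = (lambda*t)^k * exp(-lambda*t) / k!
lambda*t = 6
= 6^4 * exp(-6) / 4!
= 1296 * 0.0025 / 24
= 0.1339

0.1339


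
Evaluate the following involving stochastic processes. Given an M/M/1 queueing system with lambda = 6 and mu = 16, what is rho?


rho = lambda/mu
= 6/16
= 0.3750

0.3750


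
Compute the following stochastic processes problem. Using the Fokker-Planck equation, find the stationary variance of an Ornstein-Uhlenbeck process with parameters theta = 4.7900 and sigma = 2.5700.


Stationary variance = sigma^2 / (2*theta)
= 2.5700^2 / (2*4.7900)
= 6.6049 / 9.5800
= 0.6894

0.6894


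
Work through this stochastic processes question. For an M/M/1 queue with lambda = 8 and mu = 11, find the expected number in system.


rho = 8/11 = 0.7273
L = rho/(1-rho)
= 0.7273/0.2727
= 2.6667

2.6667


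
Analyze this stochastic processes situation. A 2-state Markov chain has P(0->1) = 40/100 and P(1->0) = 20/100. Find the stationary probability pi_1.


Stationary distribution: pi_0 = p10/(p01+p10), pi_1 = p01/(p01+p10)
p01 = 0.4000, p10 = 0.2000
pi_1 = 0.6667

0.6667


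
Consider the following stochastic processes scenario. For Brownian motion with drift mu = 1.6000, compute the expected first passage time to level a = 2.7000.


Expected first passage time = a/mu
= 2.7000/1.6000
= 1.6875

1.6875


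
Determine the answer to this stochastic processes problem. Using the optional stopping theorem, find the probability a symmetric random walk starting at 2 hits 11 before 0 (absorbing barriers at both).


By optional stopping theorem: E(M at tau) = M(0) = 2
P(hit 11)*11 + P(hit 0)*0 = 2
P(hit 11) = (2 - 0)/(11 - 0) = 2/11 = 0.1818

0.1818


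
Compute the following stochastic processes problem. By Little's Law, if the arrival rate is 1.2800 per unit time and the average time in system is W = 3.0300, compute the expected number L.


Little's Law: L = lambda * W
= 1.2800 * 3.0300
= 3.8784

3.8784


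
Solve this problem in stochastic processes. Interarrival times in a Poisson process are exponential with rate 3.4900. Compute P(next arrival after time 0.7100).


P(X > t) = exp(-lambda * t)
= exp(-3.4900 * 0.7100)
= exp(-2.4779) = 0.0839

0.0839


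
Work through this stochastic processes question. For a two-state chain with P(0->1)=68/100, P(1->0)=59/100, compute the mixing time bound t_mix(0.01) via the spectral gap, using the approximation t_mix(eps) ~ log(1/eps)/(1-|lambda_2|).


lambda_2 = |1 - p01 - p10| = |1 - 0.6800 - 0.5900| = 0.2700
t_mix ~ log(1/eps)/(1 - |lambda_2|)
= log(100)/(1 - 0.2700) = 4.6052/0.7300
= 6.3085

6.3085


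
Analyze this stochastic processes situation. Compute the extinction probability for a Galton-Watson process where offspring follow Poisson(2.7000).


Since mu = 2.7000 > 1, extinction prob q < 1.
Solve s = exp(mu*(s-1)) iteratively.
q = 0.0844

0.0844


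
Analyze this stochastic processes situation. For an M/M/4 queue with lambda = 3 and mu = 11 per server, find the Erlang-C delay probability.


a = lambda/mu = 0.2727
rho = a/c = 0.0682
Erlang-C formula applied:
C(c,a) = 1.8833e-04

1.8833e-04


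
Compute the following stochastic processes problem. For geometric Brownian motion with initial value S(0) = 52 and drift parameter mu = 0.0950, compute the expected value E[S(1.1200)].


E[S(t)] = S(0) * exp(mu * t)
= 52 * exp(0.0950 * 1.1200)
= 52 * 1.1123
= 57.8379

57.8379


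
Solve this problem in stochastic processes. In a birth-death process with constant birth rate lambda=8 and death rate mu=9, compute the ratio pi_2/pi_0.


For birth-death process, pi_n/pi_0 = (lambda/mu)^n
= (8/9)^2
= 0.7901

0.7901


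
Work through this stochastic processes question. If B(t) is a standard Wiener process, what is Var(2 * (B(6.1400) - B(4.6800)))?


Var(alpha*(B(t)-B(s))) = alpha^2 * (t-s)
= 2^2 * (6.1400 - 4.6800)
= 4 * 1.4600
= 5.8400

5.8400


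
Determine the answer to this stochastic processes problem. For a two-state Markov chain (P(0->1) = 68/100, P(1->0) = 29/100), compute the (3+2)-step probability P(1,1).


P^5 = P^3 * P^2
Computing via matrix multiplication of the transition matrix.
Entry (1,1) of P^5 = 0.7010

0.7010


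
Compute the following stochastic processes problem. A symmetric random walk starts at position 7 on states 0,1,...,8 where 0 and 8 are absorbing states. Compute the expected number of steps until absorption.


For symmetric RW on 0,...,N with absorbing barriers, E(i) = i*(N-i)
E(7) = 7 * 1 = 7

7


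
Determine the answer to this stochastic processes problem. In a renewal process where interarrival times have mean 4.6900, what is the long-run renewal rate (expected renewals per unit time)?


Long-run renewal rate = 1/E(X)
= 1/4.6900
= 0.2132

0.2132


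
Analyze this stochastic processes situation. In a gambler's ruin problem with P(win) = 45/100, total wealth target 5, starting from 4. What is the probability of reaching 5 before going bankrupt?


Gambler's ruin formula:
r = q/p = 0.5500/0.4500 = 1.2222
P(win) = (1 - r^i)/(1 - r^N)
= (1 - 1.2222^4)/(1 - 1.2222^5)
= 0.7129

0.7129


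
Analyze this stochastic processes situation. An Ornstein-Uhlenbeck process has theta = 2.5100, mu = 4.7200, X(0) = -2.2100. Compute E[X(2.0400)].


E[X(t)] = mu + (X(0) - mu)*exp(-theta*t)
= 4.7200 + (-2.2100 - 4.7200)*exp(-2.5100*2.0400)
= 4.7200 + -6.9300 * 0.0060
= 4.6786

4.6786


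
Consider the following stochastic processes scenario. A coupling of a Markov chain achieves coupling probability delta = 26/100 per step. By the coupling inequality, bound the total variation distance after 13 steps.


TV distance bound <= (1-delta)^n
= (1 - 0.2600)^13
= 0.7400^13
= 0.0200

0.0200


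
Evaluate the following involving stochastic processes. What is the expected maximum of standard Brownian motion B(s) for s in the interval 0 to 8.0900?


E(max B(s)) = sqrt(2t/pi)
= sqrt(2*8.0900/pi)
= sqrt(5.1503)
= 2.2694

2.2694


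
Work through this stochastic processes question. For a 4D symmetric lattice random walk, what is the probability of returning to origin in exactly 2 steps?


P(return in 2 steps) = P(reverse first step) = 1/(2d)
= 1/8
= 0.1250

0.1250


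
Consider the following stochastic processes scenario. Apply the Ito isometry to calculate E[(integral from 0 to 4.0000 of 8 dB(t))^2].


By Ito isometry: E[(int f dB)^2] = int f^2 dt
= 8^2 * 4.0000
= 64 * 4.0000 = 256.0000

256.0000


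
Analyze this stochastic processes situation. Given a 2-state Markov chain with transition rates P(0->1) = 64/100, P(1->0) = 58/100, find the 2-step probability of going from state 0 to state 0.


Computing P^2 by matrix multiplication.
P = [[0.3600, 0.6400], [0.5800, 0.4200]]
After raising P to the power 2:
P^2(0,0) = 0.5008

0.5008


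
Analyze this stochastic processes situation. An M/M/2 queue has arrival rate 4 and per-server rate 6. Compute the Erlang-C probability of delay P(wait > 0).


a = lambda/mu = 0.6667
rho = a/c = 0.3333
Erlang-C formula applied:
C(c,a) = 0.1667

0.1667


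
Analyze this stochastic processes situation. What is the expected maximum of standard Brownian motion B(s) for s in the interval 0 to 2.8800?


E(max B(s)) = sqrt(2t/pi)
= sqrt(2*2.8800/pi)
= sqrt(1.8335)
= 1.3541

1.3541


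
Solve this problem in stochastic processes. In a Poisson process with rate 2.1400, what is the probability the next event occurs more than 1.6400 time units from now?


P(X > t) = exp(-lambda * t)
= exp(-2.1400 * 1.6400)
= exp(-3.5096) = 0.0299

0.0299


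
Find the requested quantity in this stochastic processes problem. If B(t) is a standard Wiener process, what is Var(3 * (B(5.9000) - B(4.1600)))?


Var(alpha*(B(t)-B(s))) = alpha^2 * (t-s)
= 3^2 * (5.9000 - 4.1600)
= 9 * 1.7400
= 15.6600

15.6600


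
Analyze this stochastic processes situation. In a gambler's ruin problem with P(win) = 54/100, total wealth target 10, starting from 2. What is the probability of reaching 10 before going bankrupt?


Gambler's ruin formula:
r = q/p = 0.4600/0.5400 = 0.8519
P(win) = (1 - r^i)/(1 - r^N)
= (1 - 0.8519^2)/(1 - 0.8519^10)
= 0.3435

0.3435


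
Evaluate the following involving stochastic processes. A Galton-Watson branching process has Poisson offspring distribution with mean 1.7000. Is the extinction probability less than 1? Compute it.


Since mu = 1.7000 > 1, extinction prob q < 1.
Solve s = exp(mu*(s-1)) iteratively.
q = 0.3088

0.3088


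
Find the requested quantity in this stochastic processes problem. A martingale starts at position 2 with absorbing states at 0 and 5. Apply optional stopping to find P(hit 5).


By optional stopping theorem: E(M at tau) = M(0) = 2
P(hit 5)*5 + P(hit 0)*0 = 2
P(hit 5) = (2 - 0)/(5 - 0) = 2/5 = 0.4000

0.4000


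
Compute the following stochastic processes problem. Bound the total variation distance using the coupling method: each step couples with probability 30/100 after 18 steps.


TV distance bound <= (1-delta)^n
= (1 - 0.3000)^18
= 0.7000^18
= 0.0016

0.0016
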